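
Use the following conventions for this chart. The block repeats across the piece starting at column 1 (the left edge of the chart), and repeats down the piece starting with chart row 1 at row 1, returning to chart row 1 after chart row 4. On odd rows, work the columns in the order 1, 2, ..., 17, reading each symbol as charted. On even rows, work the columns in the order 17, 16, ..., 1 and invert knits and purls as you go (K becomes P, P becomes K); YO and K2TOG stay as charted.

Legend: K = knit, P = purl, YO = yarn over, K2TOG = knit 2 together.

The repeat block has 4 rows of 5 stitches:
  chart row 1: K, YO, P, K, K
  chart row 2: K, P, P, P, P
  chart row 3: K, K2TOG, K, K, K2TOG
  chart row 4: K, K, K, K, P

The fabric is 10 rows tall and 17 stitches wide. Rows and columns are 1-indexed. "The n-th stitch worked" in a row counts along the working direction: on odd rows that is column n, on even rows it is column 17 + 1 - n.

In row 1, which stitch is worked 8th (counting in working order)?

Row 1: (1-1) mod 4 = 0, so use chart row 1. Odd row -> RS.
Chart row 1 tiled across columns 1-17: K YO P K K K YO P K K K YO P K K K YO
RS row: no reversal, no swap; stitch n worked = column n.
Stitch 8 in working order -> P

Stitch:
P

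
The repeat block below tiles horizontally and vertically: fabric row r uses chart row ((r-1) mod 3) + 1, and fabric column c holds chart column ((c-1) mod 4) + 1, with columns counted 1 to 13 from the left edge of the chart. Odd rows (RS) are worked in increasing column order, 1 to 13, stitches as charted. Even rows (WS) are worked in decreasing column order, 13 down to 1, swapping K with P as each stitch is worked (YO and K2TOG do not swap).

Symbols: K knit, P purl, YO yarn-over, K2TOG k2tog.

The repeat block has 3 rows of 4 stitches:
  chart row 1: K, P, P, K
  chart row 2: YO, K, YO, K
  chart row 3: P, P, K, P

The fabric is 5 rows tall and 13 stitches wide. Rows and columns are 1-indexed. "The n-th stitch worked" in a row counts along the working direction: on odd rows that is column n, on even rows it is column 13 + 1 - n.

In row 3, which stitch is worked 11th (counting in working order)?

Row 3: (3-1) mod 3 = 2, so use chart row 3. Odd row -> RS.
Chart row 3 tiled across columns 1-13: P P K P P P K P P P K P P
RS: work column 1 to column 13, symbols as charted — the tiled row is the row as worked.
Stitch 11 in working order -> K

Result:
K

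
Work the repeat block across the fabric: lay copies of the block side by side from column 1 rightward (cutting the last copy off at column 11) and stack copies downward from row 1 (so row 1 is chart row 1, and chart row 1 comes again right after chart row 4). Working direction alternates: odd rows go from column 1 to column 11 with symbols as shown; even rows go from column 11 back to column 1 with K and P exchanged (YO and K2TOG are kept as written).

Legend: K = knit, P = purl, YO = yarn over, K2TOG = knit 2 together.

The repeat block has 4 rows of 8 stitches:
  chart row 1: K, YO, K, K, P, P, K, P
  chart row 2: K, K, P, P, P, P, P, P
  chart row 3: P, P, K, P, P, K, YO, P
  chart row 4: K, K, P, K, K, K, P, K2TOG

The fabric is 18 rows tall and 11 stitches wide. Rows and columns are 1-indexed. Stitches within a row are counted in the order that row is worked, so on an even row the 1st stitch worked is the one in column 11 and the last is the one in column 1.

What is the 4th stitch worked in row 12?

Row 12 uses chart row ((12-1) mod 4)+1 = 4. Row 12 is even, so WS.
Chart row 4 tiled across columns 1-11: K K P K K K P K2TOG K K P
WS row: flip the tiled sequence (start at column 11) and apply K<->P; YO and K2TOG stay.
Row 12 as worked: K P P K2TOG K P P P K P P
Stitch 4 in working order -> K2TOG

Stitch:
K2TOG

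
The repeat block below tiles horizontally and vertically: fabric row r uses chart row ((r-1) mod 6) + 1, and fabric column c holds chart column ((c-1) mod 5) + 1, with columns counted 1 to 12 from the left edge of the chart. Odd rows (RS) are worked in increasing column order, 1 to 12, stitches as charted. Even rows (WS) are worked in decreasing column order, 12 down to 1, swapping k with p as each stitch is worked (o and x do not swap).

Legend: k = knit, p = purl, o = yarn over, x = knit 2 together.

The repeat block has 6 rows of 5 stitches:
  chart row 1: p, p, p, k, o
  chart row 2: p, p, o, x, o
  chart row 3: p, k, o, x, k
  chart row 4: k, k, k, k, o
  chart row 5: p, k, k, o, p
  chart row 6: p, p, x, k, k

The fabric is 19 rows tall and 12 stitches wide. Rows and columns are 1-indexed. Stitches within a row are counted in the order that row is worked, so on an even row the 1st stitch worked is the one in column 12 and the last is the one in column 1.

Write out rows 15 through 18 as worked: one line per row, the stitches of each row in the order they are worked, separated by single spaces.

Row 15: chart row 3, RS - tile across columns 1-12 and work as-is.
Row 16: chart row 4, WS - tiled (columns 1-12): k k k k o k k k k o k k; work from column 12 back to 1 with k<->p swapped.
Row 17: chart row 5, RS - tile across columns 1-12 and work as-is.
Row 18: chart row 6, WS - tiled (columns 1-12): p p x k k p p x k k p p; work from column 12 back to 1 with k<->p swapped.

Result:
p k o x k p k o x k p k
p p o p p p p o p p p p
p k k o p p k k o p p k
k k p p x k k p p x k k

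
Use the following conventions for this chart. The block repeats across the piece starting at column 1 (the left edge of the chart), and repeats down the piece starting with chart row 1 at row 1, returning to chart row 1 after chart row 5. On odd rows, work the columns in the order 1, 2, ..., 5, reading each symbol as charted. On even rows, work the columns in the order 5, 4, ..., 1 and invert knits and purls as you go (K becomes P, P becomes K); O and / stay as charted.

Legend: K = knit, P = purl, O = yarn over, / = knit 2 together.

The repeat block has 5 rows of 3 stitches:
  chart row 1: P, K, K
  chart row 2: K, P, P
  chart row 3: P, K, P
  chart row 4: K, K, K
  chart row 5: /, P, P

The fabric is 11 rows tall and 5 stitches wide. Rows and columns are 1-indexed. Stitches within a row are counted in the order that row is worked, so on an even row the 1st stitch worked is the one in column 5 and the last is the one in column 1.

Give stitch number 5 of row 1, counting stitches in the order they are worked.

Stitch:
K

Derivation:
Row 1: (1-1) mod 5 = 0, so use chart row 1. Odd row -> RS.
Chart row 1 tiled across columns 1-5: P K K P K
Right side: take the tiled row as-is (worked left to right from column 1).
Stitch 5 in working order -> K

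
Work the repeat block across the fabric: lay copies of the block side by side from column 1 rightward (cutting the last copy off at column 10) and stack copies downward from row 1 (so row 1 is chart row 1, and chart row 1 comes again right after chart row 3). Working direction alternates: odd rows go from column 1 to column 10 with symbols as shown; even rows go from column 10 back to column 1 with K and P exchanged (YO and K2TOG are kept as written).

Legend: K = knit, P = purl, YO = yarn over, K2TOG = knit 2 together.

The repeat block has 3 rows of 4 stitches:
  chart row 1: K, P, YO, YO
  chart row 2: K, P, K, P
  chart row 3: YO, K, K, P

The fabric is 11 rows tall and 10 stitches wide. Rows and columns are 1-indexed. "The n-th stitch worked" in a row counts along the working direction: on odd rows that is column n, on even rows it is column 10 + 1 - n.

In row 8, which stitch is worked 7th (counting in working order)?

== STITCH ==
K

Derivation:
Row 8 uses chart row ((8-1) mod 3)+1 = 2. Row 8 is even, so WS.
Chart row 2 tiled across columns 1-10: K P K P K P K P K P
WS row: flip the tiled sequence (start at column 10) and apply K<->P; YO and K2TOG stay.
Row 8 as worked: K P K P K P K P K P
The 7th stitch worked is K.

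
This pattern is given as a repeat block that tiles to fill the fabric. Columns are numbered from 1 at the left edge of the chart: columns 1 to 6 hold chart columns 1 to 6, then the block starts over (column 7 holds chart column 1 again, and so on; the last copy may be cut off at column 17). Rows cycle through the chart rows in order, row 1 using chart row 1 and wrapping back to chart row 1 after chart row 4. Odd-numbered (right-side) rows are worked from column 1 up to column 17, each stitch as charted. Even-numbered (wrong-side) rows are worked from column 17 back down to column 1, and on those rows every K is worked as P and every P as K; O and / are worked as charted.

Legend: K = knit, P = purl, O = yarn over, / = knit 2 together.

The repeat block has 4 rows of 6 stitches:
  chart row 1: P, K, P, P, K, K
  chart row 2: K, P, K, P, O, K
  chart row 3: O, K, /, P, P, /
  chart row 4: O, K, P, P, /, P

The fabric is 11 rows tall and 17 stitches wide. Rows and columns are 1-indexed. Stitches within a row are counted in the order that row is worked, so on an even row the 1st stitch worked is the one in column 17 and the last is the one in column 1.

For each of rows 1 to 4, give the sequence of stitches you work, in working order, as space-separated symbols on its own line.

Result:
P K P P K K P K P P K K P K P P K
O K P K P P O K P K P P O K P K P
O K / P P / O K / P P / O K / P P
/ K K P O K / K K P O K / K K P O

Derivation:
Row 1: chart row 1, RS - tile across columns 1-17 and work as-is.
Row 2: chart row 2, WS - tiled (columns 1-17): K P K P O K K P K P O K K P K P O; work from column 17 back to 1 with K<->P swapped.
Row 3: chart row 3, RS - tile across columns 1-17 and work as-is.
Row 4: chart row 4, WS - tiled (columns 1-17): O K P P / P O K P P / P O K P P /; work from column 17 back to 1 with K<->P swapped.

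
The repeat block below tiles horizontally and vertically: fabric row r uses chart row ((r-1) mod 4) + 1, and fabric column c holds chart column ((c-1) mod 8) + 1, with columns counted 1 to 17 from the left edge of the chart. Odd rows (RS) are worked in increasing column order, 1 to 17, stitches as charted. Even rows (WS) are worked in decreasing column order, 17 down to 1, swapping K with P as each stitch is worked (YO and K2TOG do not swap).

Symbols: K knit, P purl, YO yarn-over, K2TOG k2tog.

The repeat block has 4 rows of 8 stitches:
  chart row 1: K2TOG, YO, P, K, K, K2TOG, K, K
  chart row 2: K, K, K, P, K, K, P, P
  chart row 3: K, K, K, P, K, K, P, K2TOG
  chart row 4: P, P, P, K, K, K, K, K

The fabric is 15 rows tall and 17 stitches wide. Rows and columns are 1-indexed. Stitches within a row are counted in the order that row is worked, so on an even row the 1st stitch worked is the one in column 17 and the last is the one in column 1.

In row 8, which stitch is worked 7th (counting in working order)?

Row 8: (8-1) mod 4 = 3, so use chart row 4. Even row -> WS.
Chart row 4 tiled across columns 1-17: P P P K K K K K P P P K K K K K P
WS row: flip the tiled sequence (start at column 17) and apply K<->P; YO and K2TOG stay.
Row 8 as worked: K P P P P P K K K P P P P P K K K
Counting 7 along the worked row gives K.

== STITCH ==
K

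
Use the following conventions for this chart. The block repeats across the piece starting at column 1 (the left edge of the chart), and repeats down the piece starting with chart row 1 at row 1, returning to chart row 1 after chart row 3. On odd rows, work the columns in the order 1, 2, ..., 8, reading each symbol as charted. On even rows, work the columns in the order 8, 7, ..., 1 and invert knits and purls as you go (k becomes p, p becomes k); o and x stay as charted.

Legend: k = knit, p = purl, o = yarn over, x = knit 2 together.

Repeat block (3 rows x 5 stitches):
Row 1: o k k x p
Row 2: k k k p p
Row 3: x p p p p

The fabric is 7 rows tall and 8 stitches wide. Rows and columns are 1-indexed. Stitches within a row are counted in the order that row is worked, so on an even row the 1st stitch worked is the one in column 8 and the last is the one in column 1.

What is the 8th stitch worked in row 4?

Row 4: (4-1) mod 3 = 0, so use chart row 1. Even row -> WS.
Chart row 1 tiled across columns 1-8: o k k x p o k k
WS row: flip the tiled sequence (start at column 8) and apply k<->p; o and x stay.
Row 4 as worked: p p o k x p p o
Counting 8 along the worked row gives o.

Result:
o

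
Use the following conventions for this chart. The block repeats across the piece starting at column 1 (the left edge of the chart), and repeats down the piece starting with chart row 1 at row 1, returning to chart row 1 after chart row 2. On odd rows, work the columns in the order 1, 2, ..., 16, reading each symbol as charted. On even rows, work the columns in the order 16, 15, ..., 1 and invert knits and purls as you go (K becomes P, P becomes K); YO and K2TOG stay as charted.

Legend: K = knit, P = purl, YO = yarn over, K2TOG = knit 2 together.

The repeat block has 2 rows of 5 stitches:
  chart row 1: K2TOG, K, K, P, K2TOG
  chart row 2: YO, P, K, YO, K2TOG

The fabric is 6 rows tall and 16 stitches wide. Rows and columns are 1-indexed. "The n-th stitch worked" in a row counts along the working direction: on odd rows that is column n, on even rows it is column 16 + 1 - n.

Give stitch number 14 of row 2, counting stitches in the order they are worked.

Result:
P

Derivation:
Row 2: (2-1) mod 2 = 1, so use chart row 2. Even row -> WS.
Chart row 2 tiled across columns 1-16: YO P K YO K2TOG YO P K YO K2TOG YO P K YO K2TOG YO
WS: work from column 16 back to column 1 (reverse the tiled row), swapping K<->P (YO and K2TOG unchanged).
Row 2 as worked: YO K2TOG YO P K YO K2TOG YO P K YO K2TOG YO P K YO
Stitch 14 in working order -> P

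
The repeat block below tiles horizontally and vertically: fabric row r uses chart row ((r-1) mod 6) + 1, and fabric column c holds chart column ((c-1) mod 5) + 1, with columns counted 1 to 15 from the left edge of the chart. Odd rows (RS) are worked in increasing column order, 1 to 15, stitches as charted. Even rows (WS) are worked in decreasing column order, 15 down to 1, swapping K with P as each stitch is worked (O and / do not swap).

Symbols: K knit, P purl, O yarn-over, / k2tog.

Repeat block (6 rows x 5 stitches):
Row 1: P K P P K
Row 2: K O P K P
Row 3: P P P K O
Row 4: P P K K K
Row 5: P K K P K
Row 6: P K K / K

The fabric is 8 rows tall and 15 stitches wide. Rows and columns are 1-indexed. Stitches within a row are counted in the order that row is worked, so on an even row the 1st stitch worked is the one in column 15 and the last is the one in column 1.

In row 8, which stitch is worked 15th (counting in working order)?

Stitch:
P

Derivation:
Row 8 uses chart row ((8-1) mod 6)+1 = 2. Row 8 is even, so WS.
Chart row 2 tiled across columns 1-15: K O P K P K O P K P K O P K P
WS row: flip the tiled sequence (start at column 15) and apply K<->P; O and / stay.
Row 8 as worked: K P K O P K P K O P K P K O P
Stitch 15 in working order -> P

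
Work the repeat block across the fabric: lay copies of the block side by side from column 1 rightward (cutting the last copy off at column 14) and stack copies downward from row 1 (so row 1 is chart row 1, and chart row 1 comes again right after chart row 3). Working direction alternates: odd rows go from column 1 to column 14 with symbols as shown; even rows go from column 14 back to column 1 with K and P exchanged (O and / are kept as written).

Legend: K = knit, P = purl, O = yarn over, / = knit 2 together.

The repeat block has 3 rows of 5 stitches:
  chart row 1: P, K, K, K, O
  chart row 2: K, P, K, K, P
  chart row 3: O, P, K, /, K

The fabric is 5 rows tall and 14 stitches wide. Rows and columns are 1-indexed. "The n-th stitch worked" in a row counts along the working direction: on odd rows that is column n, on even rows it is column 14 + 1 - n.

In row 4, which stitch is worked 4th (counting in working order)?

Result:
K

Derivation:
For row 4: chart row = ((4-1) mod 3) + 1 = 1; this is a WS (even) row.
Chart row 1 tiled across columns 1-14: P K K K O P K K K O P K K K
WS row: flip the tiled sequence (start at column 14) and apply K<->P; O and / stay.
Row 4 as worked: P P P K O P P P K O P P P K
The 4th stitch worked is K.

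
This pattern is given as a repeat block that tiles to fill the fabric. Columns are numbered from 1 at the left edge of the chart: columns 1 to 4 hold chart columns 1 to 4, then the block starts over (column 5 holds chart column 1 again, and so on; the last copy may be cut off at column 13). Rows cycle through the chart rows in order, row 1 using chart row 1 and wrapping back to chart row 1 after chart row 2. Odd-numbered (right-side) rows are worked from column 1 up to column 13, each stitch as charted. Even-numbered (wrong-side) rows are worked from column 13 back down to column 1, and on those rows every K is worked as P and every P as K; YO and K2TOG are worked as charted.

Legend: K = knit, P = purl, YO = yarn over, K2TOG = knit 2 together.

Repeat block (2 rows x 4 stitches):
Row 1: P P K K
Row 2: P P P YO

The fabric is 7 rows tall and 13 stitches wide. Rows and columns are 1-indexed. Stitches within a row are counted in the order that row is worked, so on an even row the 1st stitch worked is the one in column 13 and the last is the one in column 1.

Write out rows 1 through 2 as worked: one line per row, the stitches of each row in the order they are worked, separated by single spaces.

Row 1: chart row 1, RS - tile across columns 1-13 and work as-is.
Row 2: chart row 2, WS - tiled (columns 1-13): P P P YO P P P YO P P P YO P; work from column 13 back to 1 with K<->P swapped.

Result:
P P K K P P K K P P K K P
K YO K K K YO K K K YO K K K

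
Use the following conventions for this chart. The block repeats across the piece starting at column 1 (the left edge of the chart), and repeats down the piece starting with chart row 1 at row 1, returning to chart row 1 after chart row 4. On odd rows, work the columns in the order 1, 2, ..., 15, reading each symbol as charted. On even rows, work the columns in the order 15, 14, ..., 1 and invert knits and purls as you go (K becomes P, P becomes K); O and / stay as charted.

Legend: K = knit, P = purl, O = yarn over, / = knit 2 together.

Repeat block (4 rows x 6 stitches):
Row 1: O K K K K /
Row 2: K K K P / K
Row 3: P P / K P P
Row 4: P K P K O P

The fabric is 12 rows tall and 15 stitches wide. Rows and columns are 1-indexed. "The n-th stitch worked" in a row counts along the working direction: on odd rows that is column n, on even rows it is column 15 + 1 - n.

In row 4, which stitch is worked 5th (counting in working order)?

Stitch:
O

Derivation:
Row 4: (4-1) mod 4 = 3, so use chart row 4. Even row -> WS.
Chart row 4 tiled across columns 1-15: P K P K O P P K P K O P P K P
WS row: flip the tiled sequence (start at column 15) and apply K<->P; O and / stay.
Row 4 as worked: K P K K O P K P K K O P K P K
The 5th stitch worked is O.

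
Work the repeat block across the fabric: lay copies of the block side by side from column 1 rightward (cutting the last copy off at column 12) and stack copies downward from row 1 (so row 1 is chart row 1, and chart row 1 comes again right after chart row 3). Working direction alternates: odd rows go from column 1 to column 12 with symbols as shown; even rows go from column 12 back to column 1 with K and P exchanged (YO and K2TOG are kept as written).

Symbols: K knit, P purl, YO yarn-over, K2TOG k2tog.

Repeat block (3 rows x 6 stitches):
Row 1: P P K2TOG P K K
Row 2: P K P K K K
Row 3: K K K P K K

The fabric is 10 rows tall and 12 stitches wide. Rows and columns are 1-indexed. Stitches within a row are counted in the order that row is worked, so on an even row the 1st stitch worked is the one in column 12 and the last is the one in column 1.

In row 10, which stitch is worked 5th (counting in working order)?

Row 10 uses chart row ((10-1) mod 3)+1 = 1. Row 10 is even, so WS.
Chart row 1 tiled across columns 1-12: P P K2TOG P K K P P K2TOG P K K
Wrong side: read the tiled row from column 12 down to 1 and exchange K with P (leave YO, K2TOG).
Row 10 as worked: P P K K2TOG K K P P K K2TOG K K
Counting 5 along the worked row gives K.

== STITCH ==
K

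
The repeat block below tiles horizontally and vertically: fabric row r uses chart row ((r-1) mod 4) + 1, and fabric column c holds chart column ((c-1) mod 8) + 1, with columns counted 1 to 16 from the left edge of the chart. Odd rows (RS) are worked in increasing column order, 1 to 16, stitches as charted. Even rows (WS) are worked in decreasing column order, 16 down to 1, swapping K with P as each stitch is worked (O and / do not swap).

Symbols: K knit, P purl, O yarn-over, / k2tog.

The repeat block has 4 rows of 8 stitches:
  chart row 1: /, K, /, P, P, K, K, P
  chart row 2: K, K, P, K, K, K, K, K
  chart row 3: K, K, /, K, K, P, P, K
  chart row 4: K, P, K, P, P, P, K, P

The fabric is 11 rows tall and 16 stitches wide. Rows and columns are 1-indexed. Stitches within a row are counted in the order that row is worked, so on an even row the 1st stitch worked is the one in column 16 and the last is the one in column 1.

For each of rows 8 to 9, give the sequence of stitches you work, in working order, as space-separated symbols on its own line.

Row 8: chart row 4, WS - tiled (columns 1-16): K P K P P P K P K P K P P P K P; work from column 16 back to 1 with K<->P swapped.
Row 9: chart row 1, RS - tile across columns 1-16 and work as-is.

== ROWS AS WORKED ==
K P K K K P K P K P K K K P K P
/ K / P P K K P / K / P P K K P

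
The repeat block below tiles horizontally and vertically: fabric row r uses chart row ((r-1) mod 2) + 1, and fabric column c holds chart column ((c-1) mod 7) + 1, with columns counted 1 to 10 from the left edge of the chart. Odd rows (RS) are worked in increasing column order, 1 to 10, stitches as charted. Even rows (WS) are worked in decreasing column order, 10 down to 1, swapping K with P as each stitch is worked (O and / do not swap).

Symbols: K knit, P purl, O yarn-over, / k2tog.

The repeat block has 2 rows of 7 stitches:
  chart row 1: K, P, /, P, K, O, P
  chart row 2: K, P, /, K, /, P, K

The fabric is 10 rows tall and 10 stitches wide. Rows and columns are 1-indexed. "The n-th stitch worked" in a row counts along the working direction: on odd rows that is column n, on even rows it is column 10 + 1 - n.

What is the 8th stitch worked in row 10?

== STITCH ==
/

Derivation:
For row 10: chart row = ((10-1) mod 2) + 1 = 2; this is a WS (even) row.
Chart row 2 tiled across columns 1-10: K P / K / P K K P /
WS row: flip the tiled sequence (start at column 10) and apply K<->P; O and / stay.
Row 10 as worked: / K P P K / P / K P
The 8th stitch worked is /.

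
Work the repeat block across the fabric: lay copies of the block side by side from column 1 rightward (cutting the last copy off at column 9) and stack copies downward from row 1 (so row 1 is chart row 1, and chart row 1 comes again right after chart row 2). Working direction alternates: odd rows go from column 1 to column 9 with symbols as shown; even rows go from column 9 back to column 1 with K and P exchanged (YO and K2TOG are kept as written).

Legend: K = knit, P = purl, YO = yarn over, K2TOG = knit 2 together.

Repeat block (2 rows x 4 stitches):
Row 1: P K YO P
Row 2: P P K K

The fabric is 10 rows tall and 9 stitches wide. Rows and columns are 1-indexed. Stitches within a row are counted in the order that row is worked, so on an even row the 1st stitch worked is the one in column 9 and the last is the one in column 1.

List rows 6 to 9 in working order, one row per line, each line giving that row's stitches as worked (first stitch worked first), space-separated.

Row 6: chart row 2, WS - tiled (columns 1-9): P P K K P P K K P; work from column 9 back to 1 with K<->P swapped.
Row 7: chart row 1, RS - tile across columns 1-9 and work as-is.
Row 8: chart row 2, WS - tiled (columns 1-9): P P K K P P K K P; work from column 9 back to 1 with K<->P swapped.
Row 9: chart row 1, RS - tile across columns 1-9 and work as-is.

Rows as worked:
K P P K K P P K K
P K YO P P K YO P P
K P P K K P P K K
P K YO P P K YO P P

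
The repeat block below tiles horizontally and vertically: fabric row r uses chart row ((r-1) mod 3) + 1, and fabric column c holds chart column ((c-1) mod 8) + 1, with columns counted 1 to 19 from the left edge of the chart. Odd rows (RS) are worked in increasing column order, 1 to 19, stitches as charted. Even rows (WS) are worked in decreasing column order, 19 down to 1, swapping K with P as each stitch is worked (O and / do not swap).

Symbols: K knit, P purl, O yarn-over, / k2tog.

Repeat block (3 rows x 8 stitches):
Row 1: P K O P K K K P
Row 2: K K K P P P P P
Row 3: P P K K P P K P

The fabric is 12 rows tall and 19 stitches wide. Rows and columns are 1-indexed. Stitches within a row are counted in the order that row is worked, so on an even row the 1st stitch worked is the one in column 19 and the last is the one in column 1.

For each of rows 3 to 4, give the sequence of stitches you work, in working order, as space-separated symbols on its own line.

Row 3: chart row 3, RS - tile across columns 1-19 and work as-is.
Row 4: chart row 1, WS - tiled (columns 1-19): P K O P K K K P P K O P K K K P P K O; work from column 19 back to 1 with K<->P swapped.

Rows as worked:
P P K K P P K P P P K K P P K P P P K
O P K K P P P K O P K K P P P K O P K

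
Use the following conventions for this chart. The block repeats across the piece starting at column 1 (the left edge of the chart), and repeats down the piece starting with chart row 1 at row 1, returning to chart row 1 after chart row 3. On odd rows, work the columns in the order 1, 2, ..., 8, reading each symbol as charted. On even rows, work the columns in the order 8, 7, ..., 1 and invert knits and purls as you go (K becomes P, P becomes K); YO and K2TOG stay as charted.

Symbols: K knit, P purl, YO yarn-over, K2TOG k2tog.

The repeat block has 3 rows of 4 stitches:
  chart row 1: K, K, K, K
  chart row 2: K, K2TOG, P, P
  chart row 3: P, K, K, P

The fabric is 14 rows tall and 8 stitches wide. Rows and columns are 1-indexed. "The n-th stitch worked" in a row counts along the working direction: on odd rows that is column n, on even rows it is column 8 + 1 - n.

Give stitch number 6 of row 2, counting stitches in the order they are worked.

Row 2: (2-1) mod 3 = 1, so use chart row 2. Even row -> WS.
Chart row 2 tiled across columns 1-8: K K2TOG P P K K2TOG P P
WS row: flip the tiled sequence (start at column 8) and apply K<->P; YO and K2TOG stay.
Row 2 as worked: K K K2TOG P K K K2TOG P
Counting 6 along the worked row gives K.

== STITCH ==
K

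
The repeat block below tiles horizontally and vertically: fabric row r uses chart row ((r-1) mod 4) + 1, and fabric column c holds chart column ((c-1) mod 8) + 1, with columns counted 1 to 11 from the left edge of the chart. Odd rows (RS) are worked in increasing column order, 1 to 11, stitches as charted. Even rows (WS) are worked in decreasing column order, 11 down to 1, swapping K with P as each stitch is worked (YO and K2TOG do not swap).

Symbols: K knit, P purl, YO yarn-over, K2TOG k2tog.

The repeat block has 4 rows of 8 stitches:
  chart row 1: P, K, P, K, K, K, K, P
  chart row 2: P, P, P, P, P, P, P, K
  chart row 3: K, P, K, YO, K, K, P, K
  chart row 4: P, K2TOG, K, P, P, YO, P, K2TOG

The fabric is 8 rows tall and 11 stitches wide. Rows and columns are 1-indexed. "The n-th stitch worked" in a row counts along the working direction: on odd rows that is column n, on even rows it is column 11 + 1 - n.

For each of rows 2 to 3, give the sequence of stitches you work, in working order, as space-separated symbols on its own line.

Row 2: chart row 2, WS - tiled (columns 1-11): P P P P P P P K P P P; work from column 11 back to 1 with K<->P swapped.
Row 3: chart row 3, RS - tile across columns 1-11 and work as-is.

Rows as worked:
K K K P K K K K K K K
K P K YO K K P K K P K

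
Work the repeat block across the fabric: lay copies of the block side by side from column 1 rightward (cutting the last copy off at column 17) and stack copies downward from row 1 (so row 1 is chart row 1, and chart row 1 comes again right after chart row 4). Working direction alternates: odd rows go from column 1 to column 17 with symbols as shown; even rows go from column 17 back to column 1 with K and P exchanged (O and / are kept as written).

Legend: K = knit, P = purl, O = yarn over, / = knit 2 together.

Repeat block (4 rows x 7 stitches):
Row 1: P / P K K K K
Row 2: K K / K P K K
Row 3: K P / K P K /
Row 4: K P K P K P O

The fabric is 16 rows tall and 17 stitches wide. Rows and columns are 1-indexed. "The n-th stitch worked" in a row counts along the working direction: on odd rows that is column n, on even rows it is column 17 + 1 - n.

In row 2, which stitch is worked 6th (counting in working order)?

Result:
K

Derivation:
Row 2 uses chart row ((2-1) mod 4)+1 = 2. Row 2 is even, so WS.
Chart row 2 tiled across columns 1-17: K K / K P K K K K / K P K K K K /
WS: work from column 17 back to column 1 (reverse the tiled row), swapping K<->P (O and / unchanged).
Row 2 as worked: / P P P P K P / P P P P K P / P P
The 6th stitch worked is K.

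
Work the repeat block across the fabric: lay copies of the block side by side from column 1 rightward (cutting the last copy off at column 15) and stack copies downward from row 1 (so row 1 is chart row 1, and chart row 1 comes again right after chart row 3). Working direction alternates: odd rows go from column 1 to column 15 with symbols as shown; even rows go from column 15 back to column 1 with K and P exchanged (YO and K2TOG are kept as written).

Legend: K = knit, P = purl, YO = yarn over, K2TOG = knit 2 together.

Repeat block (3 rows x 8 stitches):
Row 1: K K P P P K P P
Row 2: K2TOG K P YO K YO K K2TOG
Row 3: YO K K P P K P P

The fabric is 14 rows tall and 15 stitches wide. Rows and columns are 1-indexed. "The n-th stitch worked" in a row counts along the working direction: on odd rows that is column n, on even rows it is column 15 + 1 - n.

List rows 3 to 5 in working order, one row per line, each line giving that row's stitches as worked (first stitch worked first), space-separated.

Row 3: chart row 3, RS - tile across columns 1-15 and work as-is.
Row 4: chart row 1, WS - tiled (columns 1-15): K K P P P K P P K K P P P K P; work from column 15 back to 1 with K<->P swapped.
Row 5: chart row 2, RS - tile across columns 1-15 and work as-is.

== ROWS AS WORKED ==
YO K K P P K P P YO K K P P K P
K P K K K P P K K P K K K P P
K2TOG K P YO K YO K K2TOG K2TOG K P YO K YO K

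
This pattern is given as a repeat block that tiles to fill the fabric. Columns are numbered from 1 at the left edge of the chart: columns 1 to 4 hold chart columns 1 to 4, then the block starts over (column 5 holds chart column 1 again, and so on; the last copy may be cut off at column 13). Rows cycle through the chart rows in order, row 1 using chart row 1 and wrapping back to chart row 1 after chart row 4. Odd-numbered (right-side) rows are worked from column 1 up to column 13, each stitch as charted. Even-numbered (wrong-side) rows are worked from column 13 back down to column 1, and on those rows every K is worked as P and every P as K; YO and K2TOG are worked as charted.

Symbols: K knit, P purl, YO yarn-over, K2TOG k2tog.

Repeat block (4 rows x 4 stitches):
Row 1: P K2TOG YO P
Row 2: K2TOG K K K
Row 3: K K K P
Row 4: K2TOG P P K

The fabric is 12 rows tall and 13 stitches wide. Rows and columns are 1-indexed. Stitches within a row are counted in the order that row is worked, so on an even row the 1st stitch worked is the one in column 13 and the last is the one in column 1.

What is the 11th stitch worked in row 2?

Row 2 uses chart row ((2-1) mod 4)+1 = 2. Row 2 is even, so WS.
Chart row 2 tiled across columns 1-13: K2TOG K K K K2TOG K K K K2TOG K K K K2TOG
WS: work from column 13 back to column 1 (reverse the tiled row), swapping K<->P (YO and K2TOG unchanged).
Row 2 as worked: K2TOG P P P K2TOG P P P K2TOG P P P K2TOG
Counting 11 along the worked row gives P.

Result:
P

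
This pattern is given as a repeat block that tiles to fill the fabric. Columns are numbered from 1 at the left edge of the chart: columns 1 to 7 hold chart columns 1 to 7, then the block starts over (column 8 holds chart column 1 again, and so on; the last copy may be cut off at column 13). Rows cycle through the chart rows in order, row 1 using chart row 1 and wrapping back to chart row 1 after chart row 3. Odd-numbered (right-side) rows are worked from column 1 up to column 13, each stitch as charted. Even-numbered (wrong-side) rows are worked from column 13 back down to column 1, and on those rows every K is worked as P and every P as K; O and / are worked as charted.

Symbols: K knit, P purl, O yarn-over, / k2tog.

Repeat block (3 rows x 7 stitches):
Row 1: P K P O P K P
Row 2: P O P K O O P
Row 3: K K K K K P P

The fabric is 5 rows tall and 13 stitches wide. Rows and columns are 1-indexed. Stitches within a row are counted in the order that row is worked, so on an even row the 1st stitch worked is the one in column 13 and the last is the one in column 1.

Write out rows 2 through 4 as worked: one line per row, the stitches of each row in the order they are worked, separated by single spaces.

Row 2: chart row 2, WS - tiled (columns 1-13): P O P K O O P P O P K O O; work from column 13 back to 1 with K<->P swapped.
Row 3: chart row 3, RS - tile across columns 1-13 and work as-is.
Row 4: chart row 1, WS - tiled (columns 1-13): P K P O P K P P K P O P K; work from column 13 back to 1 with K<->P swapped.

Rows as worked:
O O P K O K K O O P K O K
K K K K K P P K K K K K P
P K O K P K K P K O K P K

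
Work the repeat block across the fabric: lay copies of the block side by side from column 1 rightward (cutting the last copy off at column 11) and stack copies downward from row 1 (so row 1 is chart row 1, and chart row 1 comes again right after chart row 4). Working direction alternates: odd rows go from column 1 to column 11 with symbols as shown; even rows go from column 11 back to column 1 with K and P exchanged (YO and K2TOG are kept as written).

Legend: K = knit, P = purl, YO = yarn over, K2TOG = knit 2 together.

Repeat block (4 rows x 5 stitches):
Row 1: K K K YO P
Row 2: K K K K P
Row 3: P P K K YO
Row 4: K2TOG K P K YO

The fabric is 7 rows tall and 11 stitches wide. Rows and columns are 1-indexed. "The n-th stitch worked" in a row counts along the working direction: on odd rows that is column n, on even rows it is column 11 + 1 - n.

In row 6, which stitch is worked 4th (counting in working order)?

Stitch:
P

Derivation:
Row 6: (6-1) mod 4 = 1, so use chart row 2. Even row -> WS.
Chart row 2 tiled across columns 1-11: K K K K P K K K K P K
WS row: flip the tiled sequence (start at column 11) and apply K<->P; YO and K2TOG stay.
Row 6 as worked: P K P P P P K P P P P
Stitch 4 in working order -> P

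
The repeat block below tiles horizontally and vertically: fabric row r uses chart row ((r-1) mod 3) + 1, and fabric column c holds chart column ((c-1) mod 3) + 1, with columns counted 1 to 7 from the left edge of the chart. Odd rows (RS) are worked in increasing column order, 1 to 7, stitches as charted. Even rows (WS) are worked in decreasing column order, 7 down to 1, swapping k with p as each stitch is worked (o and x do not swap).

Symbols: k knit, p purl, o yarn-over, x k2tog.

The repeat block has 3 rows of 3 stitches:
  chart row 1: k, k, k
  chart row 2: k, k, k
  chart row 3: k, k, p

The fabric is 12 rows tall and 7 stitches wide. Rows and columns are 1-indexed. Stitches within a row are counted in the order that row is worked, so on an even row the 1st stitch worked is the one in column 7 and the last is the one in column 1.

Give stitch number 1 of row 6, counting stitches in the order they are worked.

Stitch:
p

Derivation:
For row 6: chart row = ((6-1) mod 3) + 1 = 3; this is a WS (even) row.
Chart row 3 tiled across columns 1-7: k k p k k p k
WS row: flip the tiled sequence (start at column 7) and apply k<->p; o and x stay.
Row 6 as worked: p k p p k p p
The 1st stitch worked is p.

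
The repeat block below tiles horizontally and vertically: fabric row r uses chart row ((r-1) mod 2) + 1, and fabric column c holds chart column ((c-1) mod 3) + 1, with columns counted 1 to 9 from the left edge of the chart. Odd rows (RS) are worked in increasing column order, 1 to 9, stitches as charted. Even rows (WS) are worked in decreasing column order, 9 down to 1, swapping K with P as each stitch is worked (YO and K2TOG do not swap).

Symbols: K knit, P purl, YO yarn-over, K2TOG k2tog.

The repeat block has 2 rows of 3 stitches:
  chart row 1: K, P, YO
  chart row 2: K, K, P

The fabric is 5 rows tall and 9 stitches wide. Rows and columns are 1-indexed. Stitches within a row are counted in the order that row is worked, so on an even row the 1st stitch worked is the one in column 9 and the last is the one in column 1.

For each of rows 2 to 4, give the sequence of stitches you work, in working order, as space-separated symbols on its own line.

== ROWS AS WORKED ==
K P P K P P K P P
K P YO K P YO K P YO
K P P K P P K P P

Derivation:
Row 2: chart row 2, WS - tiled (columns 1-9): K K P K K P K K P; work from column 9 back to 1 with K<->P swapped.
Row 3: chart row 1, RS - tile across columns 1-9 and work as-is.
Row 4: chart row 2, WS - tiled (columns 1-9): K K P K K P K K P; work from column 9 back to 1 with K<->P swapped.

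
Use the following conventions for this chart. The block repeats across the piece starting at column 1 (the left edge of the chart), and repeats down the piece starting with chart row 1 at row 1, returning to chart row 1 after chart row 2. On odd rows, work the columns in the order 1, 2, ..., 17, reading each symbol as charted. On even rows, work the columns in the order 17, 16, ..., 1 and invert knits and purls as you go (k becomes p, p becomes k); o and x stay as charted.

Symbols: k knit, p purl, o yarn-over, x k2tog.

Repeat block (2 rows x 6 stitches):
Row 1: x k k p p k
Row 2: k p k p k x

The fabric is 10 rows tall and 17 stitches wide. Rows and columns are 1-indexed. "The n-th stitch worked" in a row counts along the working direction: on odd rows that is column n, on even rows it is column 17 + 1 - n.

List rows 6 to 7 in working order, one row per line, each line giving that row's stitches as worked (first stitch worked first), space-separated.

== ROWS AS WORKED ==
p k p k p x p k p k p x p k p k p
x k k p p k x k k p p k x k k p p

Derivation:
Row 6: chart row 2, WS - tiled (columns 1-17): k p k p k x k p k p k x k p k p k; work from column 17 back to 1 with k<->p swapped.
Row 7: chart row 1, RS - tile across columns 1-17 and work as-is.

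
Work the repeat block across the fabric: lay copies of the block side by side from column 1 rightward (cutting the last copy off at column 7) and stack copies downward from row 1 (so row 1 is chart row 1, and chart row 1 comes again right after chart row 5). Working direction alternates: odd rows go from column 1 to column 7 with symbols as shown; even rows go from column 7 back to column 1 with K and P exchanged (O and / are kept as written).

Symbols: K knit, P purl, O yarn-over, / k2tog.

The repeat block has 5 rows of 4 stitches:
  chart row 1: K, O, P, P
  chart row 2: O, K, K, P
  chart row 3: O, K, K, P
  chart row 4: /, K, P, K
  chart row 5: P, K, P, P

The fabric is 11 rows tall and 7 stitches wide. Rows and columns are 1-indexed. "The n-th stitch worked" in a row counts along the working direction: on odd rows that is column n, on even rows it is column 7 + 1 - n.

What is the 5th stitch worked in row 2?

Row 2 uses chart row ((2-1) mod 5)+1 = 2. Row 2 is even, so WS.
Chart row 2 tiled across columns 1-7: O K K P O K K
Wrong side: read the tiled row from column 7 down to 1 and exchange K with P (leave O, /).
Row 2 as worked: P P O K P P O
Stitch 5 in working order -> P

Result:
P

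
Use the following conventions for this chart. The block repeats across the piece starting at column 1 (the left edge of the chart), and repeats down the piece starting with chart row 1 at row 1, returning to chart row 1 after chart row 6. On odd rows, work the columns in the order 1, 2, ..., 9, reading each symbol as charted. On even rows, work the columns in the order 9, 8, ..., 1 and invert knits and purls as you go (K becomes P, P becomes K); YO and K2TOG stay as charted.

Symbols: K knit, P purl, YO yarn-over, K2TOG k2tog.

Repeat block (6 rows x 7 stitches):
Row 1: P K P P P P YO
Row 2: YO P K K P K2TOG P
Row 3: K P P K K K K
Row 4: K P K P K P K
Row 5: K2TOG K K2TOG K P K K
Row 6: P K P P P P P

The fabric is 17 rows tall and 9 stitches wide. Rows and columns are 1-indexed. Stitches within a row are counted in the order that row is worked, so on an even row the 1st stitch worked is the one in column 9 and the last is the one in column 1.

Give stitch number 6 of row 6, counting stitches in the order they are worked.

Row 6 uses chart row ((6-1) mod 6)+1 = 6. Row 6 is even, so WS.
Chart row 6 tiled across columns 1-9: P K P P P P P P K
Wrong side: read the tiled row from column 9 down to 1 and exchange K with P (leave YO, K2TOG).
Row 6 as worked: P K K K K K K P K
The 6th stitch worked is K.

== STITCH ==
K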